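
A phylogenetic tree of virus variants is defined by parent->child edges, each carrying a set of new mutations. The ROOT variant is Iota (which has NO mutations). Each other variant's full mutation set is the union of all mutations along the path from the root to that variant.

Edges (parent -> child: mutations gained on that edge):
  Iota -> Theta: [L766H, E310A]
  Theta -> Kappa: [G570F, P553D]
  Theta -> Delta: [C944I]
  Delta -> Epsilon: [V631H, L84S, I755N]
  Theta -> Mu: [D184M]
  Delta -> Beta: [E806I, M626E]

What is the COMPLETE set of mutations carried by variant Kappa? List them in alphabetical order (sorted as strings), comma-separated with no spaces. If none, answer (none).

At Iota: gained [] -> total []
At Theta: gained ['L766H', 'E310A'] -> total ['E310A', 'L766H']
At Kappa: gained ['G570F', 'P553D'] -> total ['E310A', 'G570F', 'L766H', 'P553D']

Answer: E310A,G570F,L766H,P553D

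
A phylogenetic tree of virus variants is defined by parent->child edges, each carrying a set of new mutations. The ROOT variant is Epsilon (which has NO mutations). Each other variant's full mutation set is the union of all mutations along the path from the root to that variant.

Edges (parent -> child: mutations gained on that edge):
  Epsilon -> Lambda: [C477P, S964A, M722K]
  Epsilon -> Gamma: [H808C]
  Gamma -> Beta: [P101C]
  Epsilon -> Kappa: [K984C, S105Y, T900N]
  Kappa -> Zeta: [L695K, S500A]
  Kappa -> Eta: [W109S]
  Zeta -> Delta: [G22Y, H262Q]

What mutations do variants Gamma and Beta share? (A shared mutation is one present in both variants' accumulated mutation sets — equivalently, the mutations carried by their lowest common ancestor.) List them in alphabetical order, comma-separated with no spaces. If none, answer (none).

Answer: H808C

Derivation:
Accumulating mutations along path to Gamma:
  At Epsilon: gained [] -> total []
  At Gamma: gained ['H808C'] -> total ['H808C']
Mutations(Gamma) = ['H808C']
Accumulating mutations along path to Beta:
  At Epsilon: gained [] -> total []
  At Gamma: gained ['H808C'] -> total ['H808C']
  At Beta: gained ['P101C'] -> total ['H808C', 'P101C']
Mutations(Beta) = ['H808C', 'P101C']
Intersection: ['H808C'] ∩ ['H808C', 'P101C'] = ['H808C']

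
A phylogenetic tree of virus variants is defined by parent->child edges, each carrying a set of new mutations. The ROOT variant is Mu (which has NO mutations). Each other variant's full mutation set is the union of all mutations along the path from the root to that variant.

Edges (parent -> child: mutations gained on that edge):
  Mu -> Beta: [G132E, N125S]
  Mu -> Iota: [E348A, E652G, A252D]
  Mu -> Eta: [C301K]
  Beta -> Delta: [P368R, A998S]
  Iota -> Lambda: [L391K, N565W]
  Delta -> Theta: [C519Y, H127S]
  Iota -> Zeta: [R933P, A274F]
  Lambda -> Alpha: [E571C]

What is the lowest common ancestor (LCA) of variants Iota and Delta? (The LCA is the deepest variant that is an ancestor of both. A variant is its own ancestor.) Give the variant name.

Path from root to Iota: Mu -> Iota
  ancestors of Iota: {Mu, Iota}
Path from root to Delta: Mu -> Beta -> Delta
  ancestors of Delta: {Mu, Beta, Delta}
Common ancestors: {Mu}
Walk up from Delta: Delta (not in ancestors of Iota), Beta (not in ancestors of Iota), Mu (in ancestors of Iota)
Deepest common ancestor (LCA) = Mu

Answer: Mu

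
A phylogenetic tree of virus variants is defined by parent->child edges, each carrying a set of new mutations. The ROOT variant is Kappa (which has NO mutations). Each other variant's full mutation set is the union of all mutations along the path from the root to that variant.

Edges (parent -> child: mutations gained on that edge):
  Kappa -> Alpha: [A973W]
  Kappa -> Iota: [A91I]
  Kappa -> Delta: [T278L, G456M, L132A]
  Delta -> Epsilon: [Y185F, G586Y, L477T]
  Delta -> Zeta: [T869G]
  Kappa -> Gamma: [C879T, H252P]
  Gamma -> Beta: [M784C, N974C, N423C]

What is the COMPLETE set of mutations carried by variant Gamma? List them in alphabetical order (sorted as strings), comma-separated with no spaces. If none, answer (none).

At Kappa: gained [] -> total []
At Gamma: gained ['C879T', 'H252P'] -> total ['C879T', 'H252P']

Answer: C879T,H252P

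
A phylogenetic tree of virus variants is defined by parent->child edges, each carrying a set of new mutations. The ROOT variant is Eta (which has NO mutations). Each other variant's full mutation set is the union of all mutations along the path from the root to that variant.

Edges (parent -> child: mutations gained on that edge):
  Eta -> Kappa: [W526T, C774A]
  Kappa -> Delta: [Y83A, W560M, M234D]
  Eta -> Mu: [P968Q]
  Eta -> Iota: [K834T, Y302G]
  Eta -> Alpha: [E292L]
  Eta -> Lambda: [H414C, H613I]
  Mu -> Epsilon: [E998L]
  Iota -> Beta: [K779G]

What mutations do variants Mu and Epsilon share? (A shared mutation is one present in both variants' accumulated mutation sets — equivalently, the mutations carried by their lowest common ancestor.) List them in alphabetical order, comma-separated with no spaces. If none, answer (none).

Accumulating mutations along path to Mu:
  At Eta: gained [] -> total []
  At Mu: gained ['P968Q'] -> total ['P968Q']
Mutations(Mu) = ['P968Q']
Accumulating mutations along path to Epsilon:
  At Eta: gained [] -> total []
  At Mu: gained ['P968Q'] -> total ['P968Q']
  At Epsilon: gained ['E998L'] -> total ['E998L', 'P968Q']
Mutations(Epsilon) = ['E998L', 'P968Q']
Intersection: ['P968Q'] ∩ ['E998L', 'P968Q'] = ['P968Q']

Answer: P968Q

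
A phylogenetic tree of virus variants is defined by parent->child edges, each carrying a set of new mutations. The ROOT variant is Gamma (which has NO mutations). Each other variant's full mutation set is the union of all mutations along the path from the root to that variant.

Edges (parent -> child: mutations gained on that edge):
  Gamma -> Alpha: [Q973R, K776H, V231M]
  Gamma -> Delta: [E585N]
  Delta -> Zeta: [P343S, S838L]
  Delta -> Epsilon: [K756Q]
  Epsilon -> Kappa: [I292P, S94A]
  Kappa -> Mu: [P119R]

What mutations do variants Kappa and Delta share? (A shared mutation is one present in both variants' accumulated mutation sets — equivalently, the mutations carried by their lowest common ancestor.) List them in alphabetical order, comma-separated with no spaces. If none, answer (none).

Answer: E585N

Derivation:
Accumulating mutations along path to Kappa:
  At Gamma: gained [] -> total []
  At Delta: gained ['E585N'] -> total ['E585N']
  At Epsilon: gained ['K756Q'] -> total ['E585N', 'K756Q']
  At Kappa: gained ['I292P', 'S94A'] -> total ['E585N', 'I292P', 'K756Q', 'S94A']
Mutations(Kappa) = ['E585N', 'I292P', 'K756Q', 'S94A']
Accumulating mutations along path to Delta:
  At Gamma: gained [] -> total []
  At Delta: gained ['E585N'] -> total ['E585N']
Mutations(Delta) = ['E585N']
Intersection: ['E585N', 'I292P', 'K756Q', 'S94A'] ∩ ['E585N'] = ['E585N']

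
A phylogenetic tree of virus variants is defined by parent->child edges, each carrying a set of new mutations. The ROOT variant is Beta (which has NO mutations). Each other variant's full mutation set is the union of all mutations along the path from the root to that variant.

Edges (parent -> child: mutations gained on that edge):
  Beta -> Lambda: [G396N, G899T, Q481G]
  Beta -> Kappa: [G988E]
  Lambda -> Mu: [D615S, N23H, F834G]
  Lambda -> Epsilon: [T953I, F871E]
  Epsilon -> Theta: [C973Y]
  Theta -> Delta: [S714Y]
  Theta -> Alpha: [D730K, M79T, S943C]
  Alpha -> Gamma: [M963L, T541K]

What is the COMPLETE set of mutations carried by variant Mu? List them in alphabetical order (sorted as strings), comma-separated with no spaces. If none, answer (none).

Answer: D615S,F834G,G396N,G899T,N23H,Q481G

Derivation:
At Beta: gained [] -> total []
At Lambda: gained ['G396N', 'G899T', 'Q481G'] -> total ['G396N', 'G899T', 'Q481G']
At Mu: gained ['D615S', 'N23H', 'F834G'] -> total ['D615S', 'F834G', 'G396N', 'G899T', 'N23H', 'Q481G']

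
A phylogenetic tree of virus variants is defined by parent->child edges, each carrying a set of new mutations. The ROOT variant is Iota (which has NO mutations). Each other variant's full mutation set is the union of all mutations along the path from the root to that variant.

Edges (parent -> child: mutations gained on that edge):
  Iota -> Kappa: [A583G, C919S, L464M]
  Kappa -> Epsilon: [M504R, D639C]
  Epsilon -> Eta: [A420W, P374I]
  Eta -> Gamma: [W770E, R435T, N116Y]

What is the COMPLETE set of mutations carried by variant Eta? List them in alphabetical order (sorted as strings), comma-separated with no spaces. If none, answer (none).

At Iota: gained [] -> total []
At Kappa: gained ['A583G', 'C919S', 'L464M'] -> total ['A583G', 'C919S', 'L464M']
At Epsilon: gained ['M504R', 'D639C'] -> total ['A583G', 'C919S', 'D639C', 'L464M', 'M504R']
At Eta: gained ['A420W', 'P374I'] -> total ['A420W', 'A583G', 'C919S', 'D639C', 'L464M', 'M504R', 'P374I']

Answer: A420W,A583G,C919S,D639C,L464M,M504R,P374I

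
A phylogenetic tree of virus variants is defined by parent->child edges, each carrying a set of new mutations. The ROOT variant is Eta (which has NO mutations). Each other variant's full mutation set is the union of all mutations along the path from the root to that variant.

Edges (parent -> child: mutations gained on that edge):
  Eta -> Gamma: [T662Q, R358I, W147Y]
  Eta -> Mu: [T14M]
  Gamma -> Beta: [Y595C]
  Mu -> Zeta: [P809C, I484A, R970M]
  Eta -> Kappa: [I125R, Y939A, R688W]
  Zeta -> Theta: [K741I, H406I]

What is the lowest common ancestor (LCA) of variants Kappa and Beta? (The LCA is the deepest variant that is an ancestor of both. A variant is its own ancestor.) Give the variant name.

Path from root to Kappa: Eta -> Kappa
  ancestors of Kappa: {Eta, Kappa}
Path from root to Beta: Eta -> Gamma -> Beta
  ancestors of Beta: {Eta, Gamma, Beta}
Common ancestors: {Eta}
Walk up from Beta: Beta (not in ancestors of Kappa), Gamma (not in ancestors of Kappa), Eta (in ancestors of Kappa)
Deepest common ancestor (LCA) = Eta

Answer: Eta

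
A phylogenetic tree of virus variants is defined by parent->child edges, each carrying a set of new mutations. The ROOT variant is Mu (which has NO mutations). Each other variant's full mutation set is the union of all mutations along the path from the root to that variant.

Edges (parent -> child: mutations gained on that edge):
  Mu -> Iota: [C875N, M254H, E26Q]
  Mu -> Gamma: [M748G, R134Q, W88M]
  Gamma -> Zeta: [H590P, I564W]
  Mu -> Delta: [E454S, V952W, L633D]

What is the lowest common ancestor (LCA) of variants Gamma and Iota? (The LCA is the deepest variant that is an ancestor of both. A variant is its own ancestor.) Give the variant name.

Answer: Mu

Derivation:
Path from root to Gamma: Mu -> Gamma
  ancestors of Gamma: {Mu, Gamma}
Path from root to Iota: Mu -> Iota
  ancestors of Iota: {Mu, Iota}
Common ancestors: {Mu}
Walk up from Iota: Iota (not in ancestors of Gamma), Mu (in ancestors of Gamma)
Deepest common ancestor (LCA) = Mu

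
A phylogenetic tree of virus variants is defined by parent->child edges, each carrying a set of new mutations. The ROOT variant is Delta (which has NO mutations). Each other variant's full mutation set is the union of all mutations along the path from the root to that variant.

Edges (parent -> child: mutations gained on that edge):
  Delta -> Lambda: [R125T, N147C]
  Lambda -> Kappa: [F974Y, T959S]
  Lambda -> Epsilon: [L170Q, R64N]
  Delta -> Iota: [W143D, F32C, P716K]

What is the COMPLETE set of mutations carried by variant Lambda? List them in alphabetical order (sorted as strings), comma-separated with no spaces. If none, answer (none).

At Delta: gained [] -> total []
At Lambda: gained ['R125T', 'N147C'] -> total ['N147C', 'R125T']

Answer: N147C,R125T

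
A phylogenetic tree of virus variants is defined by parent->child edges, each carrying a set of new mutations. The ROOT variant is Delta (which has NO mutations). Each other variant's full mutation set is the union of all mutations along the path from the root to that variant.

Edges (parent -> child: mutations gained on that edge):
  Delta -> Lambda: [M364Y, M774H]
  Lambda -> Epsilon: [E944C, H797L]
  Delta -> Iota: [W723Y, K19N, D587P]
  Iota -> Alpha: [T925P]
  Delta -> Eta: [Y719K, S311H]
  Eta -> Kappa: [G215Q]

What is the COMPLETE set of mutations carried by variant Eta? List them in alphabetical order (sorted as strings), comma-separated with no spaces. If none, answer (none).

Answer: S311H,Y719K

Derivation:
At Delta: gained [] -> total []
At Eta: gained ['Y719K', 'S311H'] -> total ['S311H', 'Y719K']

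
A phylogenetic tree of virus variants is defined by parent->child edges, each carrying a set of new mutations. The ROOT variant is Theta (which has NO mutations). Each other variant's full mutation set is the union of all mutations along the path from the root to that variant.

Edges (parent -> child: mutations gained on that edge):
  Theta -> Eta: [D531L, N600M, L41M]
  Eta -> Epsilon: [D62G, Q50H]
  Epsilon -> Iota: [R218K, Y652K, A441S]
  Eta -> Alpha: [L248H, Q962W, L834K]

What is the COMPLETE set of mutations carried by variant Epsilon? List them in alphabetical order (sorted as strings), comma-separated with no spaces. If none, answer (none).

Answer: D531L,D62G,L41M,N600M,Q50H

Derivation:
At Theta: gained [] -> total []
At Eta: gained ['D531L', 'N600M', 'L41M'] -> total ['D531L', 'L41M', 'N600M']
At Epsilon: gained ['D62G', 'Q50H'] -> total ['D531L', 'D62G', 'L41M', 'N600M', 'Q50H']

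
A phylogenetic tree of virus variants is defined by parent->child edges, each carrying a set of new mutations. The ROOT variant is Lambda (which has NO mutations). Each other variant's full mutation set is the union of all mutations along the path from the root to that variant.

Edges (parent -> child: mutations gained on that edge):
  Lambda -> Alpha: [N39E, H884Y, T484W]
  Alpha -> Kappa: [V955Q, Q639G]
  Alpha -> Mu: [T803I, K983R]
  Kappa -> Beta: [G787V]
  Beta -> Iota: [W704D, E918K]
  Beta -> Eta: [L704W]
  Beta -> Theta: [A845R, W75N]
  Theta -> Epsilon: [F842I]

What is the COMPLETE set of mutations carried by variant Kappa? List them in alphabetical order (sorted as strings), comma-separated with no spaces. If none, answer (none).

At Lambda: gained [] -> total []
At Alpha: gained ['N39E', 'H884Y', 'T484W'] -> total ['H884Y', 'N39E', 'T484W']
At Kappa: gained ['V955Q', 'Q639G'] -> total ['H884Y', 'N39E', 'Q639G', 'T484W', 'V955Q']

Answer: H884Y,N39E,Q639G,T484W,V955Q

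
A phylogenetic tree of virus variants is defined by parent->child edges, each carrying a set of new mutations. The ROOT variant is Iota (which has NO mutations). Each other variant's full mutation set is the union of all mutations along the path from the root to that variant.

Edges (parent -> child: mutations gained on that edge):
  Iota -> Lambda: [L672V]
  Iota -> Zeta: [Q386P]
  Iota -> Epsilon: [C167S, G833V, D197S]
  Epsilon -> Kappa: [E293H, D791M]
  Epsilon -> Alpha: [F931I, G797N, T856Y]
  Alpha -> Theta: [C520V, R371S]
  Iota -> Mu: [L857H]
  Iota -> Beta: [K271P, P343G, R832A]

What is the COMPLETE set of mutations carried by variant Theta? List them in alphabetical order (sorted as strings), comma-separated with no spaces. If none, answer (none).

Answer: C167S,C520V,D197S,F931I,G797N,G833V,R371S,T856Y

Derivation:
At Iota: gained [] -> total []
At Epsilon: gained ['C167S', 'G833V', 'D197S'] -> total ['C167S', 'D197S', 'G833V']
At Alpha: gained ['F931I', 'G797N', 'T856Y'] -> total ['C167S', 'D197S', 'F931I', 'G797N', 'G833V', 'T856Y']
At Theta: gained ['C520V', 'R371S'] -> total ['C167S', 'C520V', 'D197S', 'F931I', 'G797N', 'G833V', 'R371S', 'T856Y']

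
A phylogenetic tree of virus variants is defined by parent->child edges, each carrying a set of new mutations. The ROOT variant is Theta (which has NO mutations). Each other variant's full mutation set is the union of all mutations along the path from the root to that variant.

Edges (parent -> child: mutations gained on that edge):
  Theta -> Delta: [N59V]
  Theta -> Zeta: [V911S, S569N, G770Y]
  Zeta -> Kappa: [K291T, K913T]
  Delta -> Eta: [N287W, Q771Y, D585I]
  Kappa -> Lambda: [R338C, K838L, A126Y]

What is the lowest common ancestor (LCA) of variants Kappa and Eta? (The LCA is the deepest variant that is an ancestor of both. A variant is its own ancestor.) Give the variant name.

Answer: Theta

Derivation:
Path from root to Kappa: Theta -> Zeta -> Kappa
  ancestors of Kappa: {Theta, Zeta, Kappa}
Path from root to Eta: Theta -> Delta -> Eta
  ancestors of Eta: {Theta, Delta, Eta}
Common ancestors: {Theta}
Walk up from Eta: Eta (not in ancestors of Kappa), Delta (not in ancestors of Kappa), Theta (in ancestors of Kappa)
Deepest common ancestor (LCA) = Theta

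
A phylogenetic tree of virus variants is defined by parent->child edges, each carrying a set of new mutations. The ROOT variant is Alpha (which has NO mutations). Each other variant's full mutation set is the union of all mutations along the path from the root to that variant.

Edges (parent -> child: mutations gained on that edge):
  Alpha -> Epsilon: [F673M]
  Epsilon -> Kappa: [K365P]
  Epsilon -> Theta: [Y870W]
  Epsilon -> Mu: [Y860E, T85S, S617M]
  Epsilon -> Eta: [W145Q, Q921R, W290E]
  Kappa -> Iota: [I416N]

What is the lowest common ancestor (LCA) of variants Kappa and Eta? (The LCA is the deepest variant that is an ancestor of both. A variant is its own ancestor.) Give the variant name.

Path from root to Kappa: Alpha -> Epsilon -> Kappa
  ancestors of Kappa: {Alpha, Epsilon, Kappa}
Path from root to Eta: Alpha -> Epsilon -> Eta
  ancestors of Eta: {Alpha, Epsilon, Eta}
Common ancestors: {Alpha, Epsilon}
Walk up from Eta: Eta (not in ancestors of Kappa), Epsilon (in ancestors of Kappa), Alpha (in ancestors of Kappa)
Deepest common ancestor (LCA) = Epsilon

Answer: Epsilon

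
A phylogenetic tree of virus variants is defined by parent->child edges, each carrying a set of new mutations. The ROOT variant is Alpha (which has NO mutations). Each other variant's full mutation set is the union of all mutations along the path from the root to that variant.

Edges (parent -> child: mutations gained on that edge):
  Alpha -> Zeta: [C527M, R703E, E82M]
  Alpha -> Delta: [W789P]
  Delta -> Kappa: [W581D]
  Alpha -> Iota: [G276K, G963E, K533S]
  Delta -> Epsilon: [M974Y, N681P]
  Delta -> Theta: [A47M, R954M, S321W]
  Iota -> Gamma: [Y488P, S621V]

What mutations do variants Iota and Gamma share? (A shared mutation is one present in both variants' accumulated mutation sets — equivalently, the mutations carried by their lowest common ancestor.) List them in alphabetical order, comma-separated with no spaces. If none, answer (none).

Answer: G276K,G963E,K533S

Derivation:
Accumulating mutations along path to Iota:
  At Alpha: gained [] -> total []
  At Iota: gained ['G276K', 'G963E', 'K533S'] -> total ['G276K', 'G963E', 'K533S']
Mutations(Iota) = ['G276K', 'G963E', 'K533S']
Accumulating mutations along path to Gamma:
  At Alpha: gained [] -> total []
  At Iota: gained ['G276K', 'G963E', 'K533S'] -> total ['G276K', 'G963E', 'K533S']
  At Gamma: gained ['Y488P', 'S621V'] -> total ['G276K', 'G963E', 'K533S', 'S621V', 'Y488P']
Mutations(Gamma) = ['G276K', 'G963E', 'K533S', 'S621V', 'Y488P']
Intersection: ['G276K', 'G963E', 'K533S'] ∩ ['G276K', 'G963E', 'K533S', 'S621V', 'Y488P'] = ['G276K', 'G963E', 'K533S']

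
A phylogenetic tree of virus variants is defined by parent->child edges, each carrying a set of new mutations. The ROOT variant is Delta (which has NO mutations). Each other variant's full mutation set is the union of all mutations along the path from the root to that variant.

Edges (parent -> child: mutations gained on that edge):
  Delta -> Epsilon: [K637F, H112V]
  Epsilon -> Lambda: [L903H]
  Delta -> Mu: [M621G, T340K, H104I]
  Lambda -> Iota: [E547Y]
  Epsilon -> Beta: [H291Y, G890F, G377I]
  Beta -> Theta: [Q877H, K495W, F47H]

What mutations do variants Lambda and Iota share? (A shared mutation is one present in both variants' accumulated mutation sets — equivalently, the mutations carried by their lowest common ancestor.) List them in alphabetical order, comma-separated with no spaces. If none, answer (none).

Answer: H112V,K637F,L903H

Derivation:
Accumulating mutations along path to Lambda:
  At Delta: gained [] -> total []
  At Epsilon: gained ['K637F', 'H112V'] -> total ['H112V', 'K637F']
  At Lambda: gained ['L903H'] -> total ['H112V', 'K637F', 'L903H']
Mutations(Lambda) = ['H112V', 'K637F', 'L903H']
Accumulating mutations along path to Iota:
  At Delta: gained [] -> total []
  At Epsilon: gained ['K637F', 'H112V'] -> total ['H112V', 'K637F']
  At Lambda: gained ['L903H'] -> total ['H112V', 'K637F', 'L903H']
  At Iota: gained ['E547Y'] -> total ['E547Y', 'H112V', 'K637F', 'L903H']
Mutations(Iota) = ['E547Y', 'H112V', 'K637F', 'L903H']
Intersection: ['H112V', 'K637F', 'L903H'] ∩ ['E547Y', 'H112V', 'K637F', 'L903H'] = ['H112V', 'K637F', 'L903H']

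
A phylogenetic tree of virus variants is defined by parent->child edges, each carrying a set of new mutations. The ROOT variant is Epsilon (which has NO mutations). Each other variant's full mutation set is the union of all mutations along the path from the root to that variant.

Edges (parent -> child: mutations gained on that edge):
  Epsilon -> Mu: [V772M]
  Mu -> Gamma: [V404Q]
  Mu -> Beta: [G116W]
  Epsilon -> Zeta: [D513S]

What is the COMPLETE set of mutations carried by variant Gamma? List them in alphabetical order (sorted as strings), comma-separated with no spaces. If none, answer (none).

At Epsilon: gained [] -> total []
At Mu: gained ['V772M'] -> total ['V772M']
At Gamma: gained ['V404Q'] -> total ['V404Q', 'V772M']

Answer: V404Q,V772M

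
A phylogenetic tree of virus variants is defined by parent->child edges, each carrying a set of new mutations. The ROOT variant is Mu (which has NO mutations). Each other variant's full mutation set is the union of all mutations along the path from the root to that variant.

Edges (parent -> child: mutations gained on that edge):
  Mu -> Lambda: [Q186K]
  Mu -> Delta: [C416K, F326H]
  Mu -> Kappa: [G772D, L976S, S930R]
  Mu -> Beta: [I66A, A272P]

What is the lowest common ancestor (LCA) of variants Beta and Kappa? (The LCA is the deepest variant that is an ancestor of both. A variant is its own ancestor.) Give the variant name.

Answer: Mu

Derivation:
Path from root to Beta: Mu -> Beta
  ancestors of Beta: {Mu, Beta}
Path from root to Kappa: Mu -> Kappa
  ancestors of Kappa: {Mu, Kappa}
Common ancestors: {Mu}
Walk up from Kappa: Kappa (not in ancestors of Beta), Mu (in ancestors of Beta)
Deepest common ancestor (LCA) = Mu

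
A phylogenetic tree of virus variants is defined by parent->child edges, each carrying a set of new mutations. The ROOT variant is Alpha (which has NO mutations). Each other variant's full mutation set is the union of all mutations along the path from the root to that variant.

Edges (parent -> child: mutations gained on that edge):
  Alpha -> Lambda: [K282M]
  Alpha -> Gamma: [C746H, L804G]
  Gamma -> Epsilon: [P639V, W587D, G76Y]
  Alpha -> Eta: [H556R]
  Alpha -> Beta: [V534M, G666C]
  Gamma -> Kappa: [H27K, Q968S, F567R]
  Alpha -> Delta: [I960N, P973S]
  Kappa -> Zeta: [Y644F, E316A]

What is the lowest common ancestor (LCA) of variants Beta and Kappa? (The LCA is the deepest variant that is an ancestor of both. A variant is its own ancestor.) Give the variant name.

Answer: Alpha

Derivation:
Path from root to Beta: Alpha -> Beta
  ancestors of Beta: {Alpha, Beta}
Path from root to Kappa: Alpha -> Gamma -> Kappa
  ancestors of Kappa: {Alpha, Gamma, Kappa}
Common ancestors: {Alpha}
Walk up from Kappa: Kappa (not in ancestors of Beta), Gamma (not in ancestors of Beta), Alpha (in ancestors of Beta)
Deepest common ancestor (LCA) = Alpha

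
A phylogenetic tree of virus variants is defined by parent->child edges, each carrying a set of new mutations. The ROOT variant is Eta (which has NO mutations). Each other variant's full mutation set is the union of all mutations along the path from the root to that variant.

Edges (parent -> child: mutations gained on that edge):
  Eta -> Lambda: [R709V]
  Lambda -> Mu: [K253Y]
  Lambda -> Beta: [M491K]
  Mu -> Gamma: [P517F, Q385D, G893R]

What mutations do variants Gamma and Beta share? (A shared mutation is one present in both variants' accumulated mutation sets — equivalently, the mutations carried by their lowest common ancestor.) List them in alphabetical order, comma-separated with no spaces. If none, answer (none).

Accumulating mutations along path to Gamma:
  At Eta: gained [] -> total []
  At Lambda: gained ['R709V'] -> total ['R709V']
  At Mu: gained ['K253Y'] -> total ['K253Y', 'R709V']
  At Gamma: gained ['P517F', 'Q385D', 'G893R'] -> total ['G893R', 'K253Y', 'P517F', 'Q385D', 'R709V']
Mutations(Gamma) = ['G893R', 'K253Y', 'P517F', 'Q385D', 'R709V']
Accumulating mutations along path to Beta:
  At Eta: gained [] -> total []
  At Lambda: gained ['R709V'] -> total ['R709V']
  At Beta: gained ['M491K'] -> total ['M491K', 'R709V']
Mutations(Beta) = ['M491K', 'R709V']
Intersection: ['G893R', 'K253Y', 'P517F', 'Q385D', 'R709V'] ∩ ['M491K', 'R709V'] = ['R709V']

Answer: R709V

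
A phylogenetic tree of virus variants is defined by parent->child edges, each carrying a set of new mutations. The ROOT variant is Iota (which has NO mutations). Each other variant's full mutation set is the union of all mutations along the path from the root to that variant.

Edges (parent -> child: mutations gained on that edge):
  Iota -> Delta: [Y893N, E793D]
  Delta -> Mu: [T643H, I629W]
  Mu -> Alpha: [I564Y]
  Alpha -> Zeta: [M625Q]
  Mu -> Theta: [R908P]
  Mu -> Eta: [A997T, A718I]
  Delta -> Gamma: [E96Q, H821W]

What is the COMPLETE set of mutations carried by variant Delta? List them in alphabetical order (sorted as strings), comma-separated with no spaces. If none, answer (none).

Answer: E793D,Y893N

Derivation:
At Iota: gained [] -> total []
At Delta: gained ['Y893N', 'E793D'] -> total ['E793D', 'Y893N']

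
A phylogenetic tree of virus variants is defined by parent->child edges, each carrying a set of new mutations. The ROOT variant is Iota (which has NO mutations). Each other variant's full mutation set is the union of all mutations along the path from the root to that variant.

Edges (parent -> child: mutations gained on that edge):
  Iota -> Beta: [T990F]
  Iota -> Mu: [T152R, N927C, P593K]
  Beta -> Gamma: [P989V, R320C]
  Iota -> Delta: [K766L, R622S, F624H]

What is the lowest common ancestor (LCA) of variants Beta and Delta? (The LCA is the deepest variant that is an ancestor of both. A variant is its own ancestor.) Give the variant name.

Path from root to Beta: Iota -> Beta
  ancestors of Beta: {Iota, Beta}
Path from root to Delta: Iota -> Delta
  ancestors of Delta: {Iota, Delta}
Common ancestors: {Iota}
Walk up from Delta: Delta (not in ancestors of Beta), Iota (in ancestors of Beta)
Deepest common ancestor (LCA) = Iota

Answer: Iota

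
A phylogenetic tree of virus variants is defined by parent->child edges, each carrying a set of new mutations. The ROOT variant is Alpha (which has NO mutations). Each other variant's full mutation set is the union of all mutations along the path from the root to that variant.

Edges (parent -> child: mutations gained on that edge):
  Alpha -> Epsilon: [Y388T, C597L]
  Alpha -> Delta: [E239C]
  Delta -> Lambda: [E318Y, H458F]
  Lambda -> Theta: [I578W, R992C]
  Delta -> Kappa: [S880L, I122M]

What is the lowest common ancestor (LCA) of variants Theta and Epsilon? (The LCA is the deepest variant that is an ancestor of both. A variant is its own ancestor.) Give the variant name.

Answer: Alpha

Derivation:
Path from root to Theta: Alpha -> Delta -> Lambda -> Theta
  ancestors of Theta: {Alpha, Delta, Lambda, Theta}
Path from root to Epsilon: Alpha -> Epsilon
  ancestors of Epsilon: {Alpha, Epsilon}
Common ancestors: {Alpha}
Walk up from Epsilon: Epsilon (not in ancestors of Theta), Alpha (in ancestors of Theta)
Deepest common ancestor (LCA) = Alpha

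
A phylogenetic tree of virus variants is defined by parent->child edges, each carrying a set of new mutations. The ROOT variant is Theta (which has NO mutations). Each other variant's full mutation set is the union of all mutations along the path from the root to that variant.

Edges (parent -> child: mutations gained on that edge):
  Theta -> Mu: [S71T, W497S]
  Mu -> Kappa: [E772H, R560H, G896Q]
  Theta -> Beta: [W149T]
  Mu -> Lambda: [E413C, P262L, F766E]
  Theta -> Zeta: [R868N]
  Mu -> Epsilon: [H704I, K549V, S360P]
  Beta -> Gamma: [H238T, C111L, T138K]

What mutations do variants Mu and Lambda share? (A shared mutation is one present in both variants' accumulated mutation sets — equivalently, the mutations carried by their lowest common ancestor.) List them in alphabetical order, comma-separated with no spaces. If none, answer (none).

Answer: S71T,W497S

Derivation:
Accumulating mutations along path to Mu:
  At Theta: gained [] -> total []
  At Mu: gained ['S71T', 'W497S'] -> total ['S71T', 'W497S']
Mutations(Mu) = ['S71T', 'W497S']
Accumulating mutations along path to Lambda:
  At Theta: gained [] -> total []
  At Mu: gained ['S71T', 'W497S'] -> total ['S71T', 'W497S']
  At Lambda: gained ['E413C', 'P262L', 'F766E'] -> total ['E413C', 'F766E', 'P262L', 'S71T', 'W497S']
Mutations(Lambda) = ['E413C', 'F766E', 'P262L', 'S71T', 'W497S']
Intersection: ['S71T', 'W497S'] ∩ ['E413C', 'F766E', 'P262L', 'S71T', 'W497S'] = ['S71T', 'W497S']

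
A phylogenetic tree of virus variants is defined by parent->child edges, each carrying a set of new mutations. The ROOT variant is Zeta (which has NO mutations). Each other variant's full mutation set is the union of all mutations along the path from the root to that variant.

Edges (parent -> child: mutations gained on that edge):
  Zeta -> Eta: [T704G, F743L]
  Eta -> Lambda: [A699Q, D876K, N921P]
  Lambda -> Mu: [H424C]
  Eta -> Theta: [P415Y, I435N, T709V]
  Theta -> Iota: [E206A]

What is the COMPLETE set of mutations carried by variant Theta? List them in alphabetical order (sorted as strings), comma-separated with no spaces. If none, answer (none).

At Zeta: gained [] -> total []
At Eta: gained ['T704G', 'F743L'] -> total ['F743L', 'T704G']
At Theta: gained ['P415Y', 'I435N', 'T709V'] -> total ['F743L', 'I435N', 'P415Y', 'T704G', 'T709V']

Answer: F743L,I435N,P415Y,T704G,T709V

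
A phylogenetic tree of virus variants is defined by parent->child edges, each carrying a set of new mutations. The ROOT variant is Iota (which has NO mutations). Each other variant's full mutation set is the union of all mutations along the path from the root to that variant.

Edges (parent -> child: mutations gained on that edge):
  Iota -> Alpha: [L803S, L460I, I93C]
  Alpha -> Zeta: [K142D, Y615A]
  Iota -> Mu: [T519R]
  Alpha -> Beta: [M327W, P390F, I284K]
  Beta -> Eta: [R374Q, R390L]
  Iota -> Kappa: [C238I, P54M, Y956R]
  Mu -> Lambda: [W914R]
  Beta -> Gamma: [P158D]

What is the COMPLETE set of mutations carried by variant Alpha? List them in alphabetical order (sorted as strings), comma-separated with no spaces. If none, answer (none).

Answer: I93C,L460I,L803S

Derivation:
At Iota: gained [] -> total []
At Alpha: gained ['L803S', 'L460I', 'I93C'] -> total ['I93C', 'L460I', 'L803S']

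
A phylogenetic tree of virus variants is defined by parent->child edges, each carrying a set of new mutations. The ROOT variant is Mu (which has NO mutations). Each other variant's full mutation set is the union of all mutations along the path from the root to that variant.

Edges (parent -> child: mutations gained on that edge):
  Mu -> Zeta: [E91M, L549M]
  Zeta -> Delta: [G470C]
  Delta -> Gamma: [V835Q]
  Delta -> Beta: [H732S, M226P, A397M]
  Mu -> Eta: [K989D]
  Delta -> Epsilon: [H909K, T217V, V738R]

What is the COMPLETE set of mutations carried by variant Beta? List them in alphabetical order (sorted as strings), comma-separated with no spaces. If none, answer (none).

Answer: A397M,E91M,G470C,H732S,L549M,M226P

Derivation:
At Mu: gained [] -> total []
At Zeta: gained ['E91M', 'L549M'] -> total ['E91M', 'L549M']
At Delta: gained ['G470C'] -> total ['E91M', 'G470C', 'L549M']
At Beta: gained ['H732S', 'M226P', 'A397M'] -> total ['A397M', 'E91M', 'G470C', 'H732S', 'L549M', 'M226P']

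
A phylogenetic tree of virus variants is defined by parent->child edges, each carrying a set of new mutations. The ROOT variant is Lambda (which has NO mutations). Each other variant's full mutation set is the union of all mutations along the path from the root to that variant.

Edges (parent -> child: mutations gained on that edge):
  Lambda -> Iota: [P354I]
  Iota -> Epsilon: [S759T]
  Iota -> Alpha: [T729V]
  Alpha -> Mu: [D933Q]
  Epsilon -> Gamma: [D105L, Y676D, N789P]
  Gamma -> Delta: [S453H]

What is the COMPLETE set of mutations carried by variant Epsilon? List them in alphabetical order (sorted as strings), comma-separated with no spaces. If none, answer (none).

At Lambda: gained [] -> total []
At Iota: gained ['P354I'] -> total ['P354I']
At Epsilon: gained ['S759T'] -> total ['P354I', 'S759T']

Answer: P354I,S759T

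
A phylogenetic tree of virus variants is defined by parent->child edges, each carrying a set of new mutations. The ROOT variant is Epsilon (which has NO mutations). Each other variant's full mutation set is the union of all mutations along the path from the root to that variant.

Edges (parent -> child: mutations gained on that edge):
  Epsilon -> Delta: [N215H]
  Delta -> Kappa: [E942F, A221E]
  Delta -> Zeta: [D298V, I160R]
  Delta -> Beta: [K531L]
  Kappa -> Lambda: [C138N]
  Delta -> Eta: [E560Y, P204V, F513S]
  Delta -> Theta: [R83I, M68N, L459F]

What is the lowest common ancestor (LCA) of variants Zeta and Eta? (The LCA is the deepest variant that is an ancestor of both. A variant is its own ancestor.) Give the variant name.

Path from root to Zeta: Epsilon -> Delta -> Zeta
  ancestors of Zeta: {Epsilon, Delta, Zeta}
Path from root to Eta: Epsilon -> Delta -> Eta
  ancestors of Eta: {Epsilon, Delta, Eta}
Common ancestors: {Epsilon, Delta}
Walk up from Eta: Eta (not in ancestors of Zeta), Delta (in ancestors of Zeta), Epsilon (in ancestors of Zeta)
Deepest common ancestor (LCA) = Delta

Answer: Delta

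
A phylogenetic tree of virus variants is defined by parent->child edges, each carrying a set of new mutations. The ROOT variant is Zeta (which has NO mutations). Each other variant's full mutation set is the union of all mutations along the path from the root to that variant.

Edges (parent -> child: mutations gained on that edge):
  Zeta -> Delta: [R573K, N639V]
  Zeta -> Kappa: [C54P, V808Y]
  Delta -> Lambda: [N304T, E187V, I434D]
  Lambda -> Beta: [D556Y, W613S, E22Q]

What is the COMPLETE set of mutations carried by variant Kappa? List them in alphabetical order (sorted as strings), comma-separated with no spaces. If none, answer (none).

Answer: C54P,V808Y

Derivation:
At Zeta: gained [] -> total []
At Kappa: gained ['C54P', 'V808Y'] -> total ['C54P', 'V808Y']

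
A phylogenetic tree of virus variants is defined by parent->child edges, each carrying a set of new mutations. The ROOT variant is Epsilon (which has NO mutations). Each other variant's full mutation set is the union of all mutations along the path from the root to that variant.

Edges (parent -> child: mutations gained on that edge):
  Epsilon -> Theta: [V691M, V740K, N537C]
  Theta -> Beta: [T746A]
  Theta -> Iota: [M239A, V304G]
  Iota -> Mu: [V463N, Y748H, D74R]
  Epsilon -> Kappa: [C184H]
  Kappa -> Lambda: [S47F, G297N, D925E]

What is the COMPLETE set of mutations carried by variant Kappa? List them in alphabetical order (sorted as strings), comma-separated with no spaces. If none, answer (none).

Answer: C184H

Derivation:
At Epsilon: gained [] -> total []
At Kappa: gained ['C184H'] -> total ['C184H']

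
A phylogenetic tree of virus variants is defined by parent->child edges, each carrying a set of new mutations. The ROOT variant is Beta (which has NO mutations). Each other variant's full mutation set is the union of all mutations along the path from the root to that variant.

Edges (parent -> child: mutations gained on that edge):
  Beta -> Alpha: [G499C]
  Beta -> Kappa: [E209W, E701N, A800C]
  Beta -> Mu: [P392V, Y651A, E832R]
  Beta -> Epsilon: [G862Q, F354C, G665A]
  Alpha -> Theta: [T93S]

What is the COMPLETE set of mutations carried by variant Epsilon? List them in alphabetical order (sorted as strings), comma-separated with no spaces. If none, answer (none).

At Beta: gained [] -> total []
At Epsilon: gained ['G862Q', 'F354C', 'G665A'] -> total ['F354C', 'G665A', 'G862Q']

Answer: F354C,G665A,G862Q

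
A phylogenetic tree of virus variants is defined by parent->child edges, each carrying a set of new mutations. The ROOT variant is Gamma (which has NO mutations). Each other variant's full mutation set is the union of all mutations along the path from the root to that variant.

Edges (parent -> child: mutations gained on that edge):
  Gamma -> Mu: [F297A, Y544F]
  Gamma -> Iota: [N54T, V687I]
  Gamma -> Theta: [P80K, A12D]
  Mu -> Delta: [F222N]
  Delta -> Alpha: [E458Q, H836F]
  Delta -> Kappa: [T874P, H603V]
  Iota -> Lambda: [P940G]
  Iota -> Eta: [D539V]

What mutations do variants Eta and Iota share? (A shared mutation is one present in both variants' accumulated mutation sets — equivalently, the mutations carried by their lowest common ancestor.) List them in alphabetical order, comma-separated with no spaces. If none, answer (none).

Answer: N54T,V687I

Derivation:
Accumulating mutations along path to Eta:
  At Gamma: gained [] -> total []
  At Iota: gained ['N54T', 'V687I'] -> total ['N54T', 'V687I']
  At Eta: gained ['D539V'] -> total ['D539V', 'N54T', 'V687I']
Mutations(Eta) = ['D539V', 'N54T', 'V687I']
Accumulating mutations along path to Iota:
  At Gamma: gained [] -> total []
  At Iota: gained ['N54T', 'V687I'] -> total ['N54T', 'V687I']
Mutations(Iota) = ['N54T', 'V687I']
Intersection: ['D539V', 'N54T', 'V687I'] ∩ ['N54T', 'V687I'] = ['N54T', 'V687I']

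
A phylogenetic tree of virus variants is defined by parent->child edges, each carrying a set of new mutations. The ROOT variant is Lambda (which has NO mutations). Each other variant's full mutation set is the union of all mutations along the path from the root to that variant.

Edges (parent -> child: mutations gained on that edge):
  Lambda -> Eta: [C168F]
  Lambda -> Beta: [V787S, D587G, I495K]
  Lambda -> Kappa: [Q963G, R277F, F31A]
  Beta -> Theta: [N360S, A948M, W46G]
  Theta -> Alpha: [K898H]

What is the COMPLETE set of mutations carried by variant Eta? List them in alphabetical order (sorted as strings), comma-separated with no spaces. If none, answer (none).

At Lambda: gained [] -> total []
At Eta: gained ['C168F'] -> total ['C168F']

Answer: C168F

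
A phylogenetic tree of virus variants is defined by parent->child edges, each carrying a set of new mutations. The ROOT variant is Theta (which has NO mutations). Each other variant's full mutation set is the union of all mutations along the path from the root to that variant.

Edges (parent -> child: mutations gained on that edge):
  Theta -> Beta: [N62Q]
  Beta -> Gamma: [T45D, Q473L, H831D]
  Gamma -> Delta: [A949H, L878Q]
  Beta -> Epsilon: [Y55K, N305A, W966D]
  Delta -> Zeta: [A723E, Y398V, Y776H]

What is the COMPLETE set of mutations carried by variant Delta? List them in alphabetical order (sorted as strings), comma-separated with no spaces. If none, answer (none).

At Theta: gained [] -> total []
At Beta: gained ['N62Q'] -> total ['N62Q']
At Gamma: gained ['T45D', 'Q473L', 'H831D'] -> total ['H831D', 'N62Q', 'Q473L', 'T45D']
At Delta: gained ['A949H', 'L878Q'] -> total ['A949H', 'H831D', 'L878Q', 'N62Q', 'Q473L', 'T45D']

Answer: A949H,H831D,L878Q,N62Q,Q473L,T45D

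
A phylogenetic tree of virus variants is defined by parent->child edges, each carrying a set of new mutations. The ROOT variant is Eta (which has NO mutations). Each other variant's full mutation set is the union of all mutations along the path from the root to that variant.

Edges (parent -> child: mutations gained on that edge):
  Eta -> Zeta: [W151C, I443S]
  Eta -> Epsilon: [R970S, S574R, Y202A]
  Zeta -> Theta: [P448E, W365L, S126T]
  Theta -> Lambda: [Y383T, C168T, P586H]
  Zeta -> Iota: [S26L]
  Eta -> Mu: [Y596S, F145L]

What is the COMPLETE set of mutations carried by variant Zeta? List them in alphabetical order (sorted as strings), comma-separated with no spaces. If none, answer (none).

At Eta: gained [] -> total []
At Zeta: gained ['W151C', 'I443S'] -> total ['I443S', 'W151C']

Answer: I443S,W151C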